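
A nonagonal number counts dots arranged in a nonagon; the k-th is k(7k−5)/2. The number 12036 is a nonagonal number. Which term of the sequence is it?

59

Set n(7n−5)/2 = 12036, giving 7n² − 5n − 24072 = 0.
The discriminant is 25 + 56·12036 = 674041, and √674041 = 821.
So n = (5 + 821) / 14 = 826/14 = 59.
Check: 59·(7·59 − 5)/2 = 12036. ✓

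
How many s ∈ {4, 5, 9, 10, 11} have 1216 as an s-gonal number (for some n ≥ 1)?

1

s = 4: P(4, 34) = 1156 and P(4, 35) = 1225; 1216 is not s-gonal.
s = 5: P(5, 28) = 1162 and P(5, 29) = 1247; 1216 is not s-gonal.
s = 9: P(9, 19) = 1216. ✓
s = 10: P(10, 17) = 1105 and P(10, 18) = 1242; 1216 is not s-gonal.
s = 11: P(11, 16) = 1096 and P(11, 17) = 1241; 1216 is not s-gonal.
Hits: s ∈ {9} → 1.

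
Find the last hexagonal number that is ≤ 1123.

Solve n(2n−1) ≤ 1123 for integer n.
n = 23 gives 1035 ≤ 1123, while n = 24 gives 1128 > 1123; so the answer is 1035.

1035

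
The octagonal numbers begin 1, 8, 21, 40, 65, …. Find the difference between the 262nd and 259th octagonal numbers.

262·(3·262 − 2) = 205408 and 259·(3·259 − 2) = 200725.
Difference: 205408 − 200725 = 4683.

4683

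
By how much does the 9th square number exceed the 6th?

45

9² = 81 and 6² = 36.
Difference: 81 − 36 = 45.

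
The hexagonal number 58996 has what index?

Set n(2n−1) = 58996, giving 2n² − n − 58996 = 0.
So n = (1 + 687) / 4 = 688/4 = 172.

172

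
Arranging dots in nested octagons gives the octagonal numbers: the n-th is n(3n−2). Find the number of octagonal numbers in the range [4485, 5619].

5

The n-th octagonal number is n(3n−2).
Smallest index with value ≥ 4485: n = 39 (giving 4485).
Largest index with value ≤ 5619: n = 43 (giving 5461).
Indices 39 through 43: 5 terms.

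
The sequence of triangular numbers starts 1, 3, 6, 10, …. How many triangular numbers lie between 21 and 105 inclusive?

The n-th triangular number is n(n+1)/2.
Smallest index with value ≥ 21: n = 6 (giving 21).
Largest index with value ≤ 105: n = 14 (giving 105).
Indices 6 through 14: 9 terms.

9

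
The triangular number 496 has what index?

31

Set n(n+1)/2 = 496, giving n² + n − 992 = 0.
The discriminant is 1 + 8·496 = 3969, and √3969 = 63.
So n = (-1 + 63) / 2 = 62/2 = 31.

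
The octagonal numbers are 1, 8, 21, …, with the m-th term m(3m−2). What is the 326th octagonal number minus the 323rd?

5835

326·(3·326 − 2) = 318176 and 323·(3·323 − 2) = 312341.
Difference: 318176 − 312341 = 5835.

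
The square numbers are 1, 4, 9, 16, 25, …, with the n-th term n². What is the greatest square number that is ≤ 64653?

Solve n² ≤ 64653 for integer n.
n = 254 gives 64516 ≤ 64653, while n = 255 gives 65025 > 64653; so the answer is 64516.

64516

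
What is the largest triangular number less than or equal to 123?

120

Solve n(n+1)/2 ≤ 123 for integer n.
n = 15 gives 120 ≤ 123, while n = 16 gives 136 > 123; so the answer is 120.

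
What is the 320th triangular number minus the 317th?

957

320·321/2 = 51360 and 317·318/2 = 50403.
Difference: 51360 − 50403 = 957.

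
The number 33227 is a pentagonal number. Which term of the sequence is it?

149

Set n(3n−1)/2 = 33227, giving 3n² − n − 66454 = 0.
The discriminant is 1 + 24·33227 = 797449, and √797449 = 893.
So n = (1 + 893) / 6 = 894/6 = 149.
Check: 149·(3·149 − 1)/2 = 33227. ✓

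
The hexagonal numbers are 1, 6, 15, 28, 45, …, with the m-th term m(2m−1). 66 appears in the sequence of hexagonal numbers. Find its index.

Set n(2n−1) = 66, giving 2n² − n − 66 = 0.
So n = (1 + 23) / 4 = 24/4 = 6.

6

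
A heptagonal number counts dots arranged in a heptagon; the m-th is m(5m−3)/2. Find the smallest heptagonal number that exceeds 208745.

Solve n(5n−3)/2 > 208745 for integer n.
The largest n with value ≤ 208745 is 289 (since 208369 ≤ 208745 < 209815), so the first above is n = 290, value 209815.

209815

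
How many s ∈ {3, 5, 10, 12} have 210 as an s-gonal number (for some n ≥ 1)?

s = 3: P(3, 20) = 210. ✓
s = 5: P(5, 12) = 210. ✓
s = 10: P(10, 7) = 175 and P(10, 8) = 232; 210 is not s-gonal.
s = 12: P(12, 6) = 156 and P(12, 7) = 217; 210 is not s-gonal.
Hits: s ∈ {3, 5} → 2.

2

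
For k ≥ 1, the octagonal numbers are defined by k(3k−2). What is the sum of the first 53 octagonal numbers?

150255

Σ i(3i−2) = 3Σi² − 2Σi over i = 1..53.
Σi = 1431 and Σi² = 51039.
3·51039 − 2·1431 = 150255.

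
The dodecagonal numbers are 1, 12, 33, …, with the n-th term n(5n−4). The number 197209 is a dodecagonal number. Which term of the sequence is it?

Set n(5n−4) = 197209, giving 5n² − 4n − 197209 = 0.
The discriminant is 16 + 20·197209 = 3944196, and √3944196 = 1986.
So n = (4 + 1986) / 10 = 1990/10 = 199.

199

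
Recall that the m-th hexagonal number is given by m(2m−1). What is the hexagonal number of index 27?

The 27th hexagonal number is n(2n−1) with n = 27.
27·(2·27 − 1) = 27·53 = 1431.

1431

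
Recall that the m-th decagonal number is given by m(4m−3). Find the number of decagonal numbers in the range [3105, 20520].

The n-th decagonal number is n(4n−3).
Smallest index with value ≥ 3105: n = 29 (giving 3277).
Largest index with value ≤ 20520: n = 72 (giving 20520).
Indices 29 through 72: 44 terms.

44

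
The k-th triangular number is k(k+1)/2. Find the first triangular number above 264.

276

Solve n(n+1)/2 > 264 for integer n.
The largest n with value ≤ 264 is 22 (since 253 ≤ 264 < 276), so the first above is n = 23, value 276.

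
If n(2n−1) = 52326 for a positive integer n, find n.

162

Set n(2n−1) = 52326, giving 2n² − n − 52326 = 0.
So n = (1 + 647) / 4 = 648/4 = 162.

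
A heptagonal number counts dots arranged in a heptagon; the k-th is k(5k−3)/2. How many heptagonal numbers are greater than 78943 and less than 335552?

The n-th heptagonal number is n(5n−3)/2.
Smallest index with value > 78943: n = 179 (giving 79834).
Largest index with value < 335552: n = 366 (giving 334341).
Indices 179 through 366: 188 terms.

188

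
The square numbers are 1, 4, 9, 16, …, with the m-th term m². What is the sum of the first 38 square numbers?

Σ_{i=1}^{38} i² = 38·39·77/6 = 19019.

19019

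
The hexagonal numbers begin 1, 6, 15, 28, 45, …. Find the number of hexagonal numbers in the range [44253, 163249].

The n-th hexagonal number is n(2n−1).
Smallest index with value ≥ 44253: n = 149 (giving 44253).
Largest index with value ≤ 163249: n = 285 (giving 162165).
Indices 149 through 285: 137 terms.

137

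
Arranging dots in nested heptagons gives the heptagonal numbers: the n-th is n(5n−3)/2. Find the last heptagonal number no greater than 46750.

46717

Solve n(5n−3)/2 ≤ 46750 for integer n.
n = 137 gives 46717 ≤ 46750, while n = 138 gives 47403 > 46750; so the answer is 46717.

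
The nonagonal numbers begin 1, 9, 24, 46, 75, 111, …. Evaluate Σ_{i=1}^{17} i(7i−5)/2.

Σ i(7i−5)/2 = (7Σi² − 5Σi) / 2 over i = 1..17.
Σi = 153 and Σi² = 1785.
(7·1785 − 5·153) / 2 = 11730/2 = 5865.

5865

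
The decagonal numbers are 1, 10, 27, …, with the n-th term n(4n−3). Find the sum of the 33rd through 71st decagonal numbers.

435500

Σ i(4i−3) = 4Σi² − 3Σi over i = 33..71.
Σi = 2556 − 528 = 2028 and Σi² = 121836 − 11440 = 110396.
4·110396 − 3·2028 = 435500.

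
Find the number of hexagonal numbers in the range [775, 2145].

14

The n-th hexagonal number is n(2n−1).
Smallest index with value ≥ 775: n = 20 (giving 780).
Largest index with value ≤ 2145: n = 33 (giving 2145).
Indices 20 through 33: 14 terms.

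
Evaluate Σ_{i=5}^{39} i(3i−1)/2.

30380

Σ i(3i−1)/2 = (3Σi² − Σi) / 2 over i = 5..39.
Σi = 780 − 10 = 770 and Σi² = 20540 − 30 = 20510.
(3·20510 − 1·770) / 2 = 60760/2 = 30380.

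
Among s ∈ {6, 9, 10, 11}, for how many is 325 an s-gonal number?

s = 6: P(6, 13) = 325. ✓
s = 9: P(9, 10) = 325. ✓
s = 10: P(10, 9) = 297 and P(10, 10) = 370; 325 is not s-gonal.
s = 11: P(11, 8) = 260 and P(11, 9) = 333; 325 is not s-gonal.
Hits: s ∈ {6, 9} → 2.

2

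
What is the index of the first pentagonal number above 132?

10

Solve n(3n−1)/2 > 132 for integer n.
The largest n with value ≤ 132 is 9 (since 117 ≤ 132 < 145), so the first above is n = 10, value 145.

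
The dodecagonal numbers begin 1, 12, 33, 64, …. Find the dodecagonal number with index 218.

236748

The 218th dodecagonal number is n(5n−4) with n = 218.
218·(5·218 − 4) = 218·1086 = 236748.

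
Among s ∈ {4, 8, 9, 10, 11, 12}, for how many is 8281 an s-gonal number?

s = 4: P(4, 91) = 8281. ✓
s = 8: P(8, 52) = 8008 and P(8, 53) = 8321; 8281 is not s-gonal.
s = 9: P(9, 49) = 8281. ✓
s = 10: P(10, 45) = 7965 and P(10, 46) = 8326; 8281 is not s-gonal.
s = 11: P(11, 43) = 8170 and P(11, 44) = 8558; 8281 is not s-gonal.
s = 12: P(12, 41) = 8241 and P(12, 42) = 8652; 8281 is not s-gonal.
Hits: s ∈ {4, 9} → 2.

2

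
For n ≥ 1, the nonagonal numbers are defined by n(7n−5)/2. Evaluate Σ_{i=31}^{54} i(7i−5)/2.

153200

Σ i(7i−5)/2 = (7Σi² − 5Σi) / 2 over i = 31..54.
Σi = 1485 − 465 = 1020 and Σi² = 53955 − 9455 = 44500.
(7·44500 − 5·1020) / 2 = 306400/2 = 153200.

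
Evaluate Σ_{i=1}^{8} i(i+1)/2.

120

Σ i(i+1)/2 = (Σi² + Σi) / 2 over i = 1..8.
Σi = 36 and Σi² = 204.
(1·204 + 1·36) / 2 = 240/2 = 120.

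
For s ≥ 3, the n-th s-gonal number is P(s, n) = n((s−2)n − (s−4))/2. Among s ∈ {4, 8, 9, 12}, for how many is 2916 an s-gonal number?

1

s = 4: P(4, 54) = 2916. ✓
s = 8: P(8, 31) = 2821 and P(8, 32) = 3008; 2916 is not s-gonal.
s = 9: P(9, 29) = 2871 and P(9, 30) = 3075; 2916 is not s-gonal.
s = 12: P(12, 24) = 2784 and P(12, 25) = 3025; 2916 is not s-gonal.
Hits: s ∈ {4} → 1.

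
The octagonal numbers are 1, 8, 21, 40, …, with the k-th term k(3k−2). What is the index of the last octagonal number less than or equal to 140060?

Solve n(3n−2) ≤ 140060 for integer n.
n = 216 gives 139536 ≤ 140060, while n = 217 gives 140833 > 140060; so the answer is index 216.

216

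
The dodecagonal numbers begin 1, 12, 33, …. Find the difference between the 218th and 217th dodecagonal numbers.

Consecutive dodecagonal numbers differ by 10n − 9: here 10·218 − 9 = 2171.

2171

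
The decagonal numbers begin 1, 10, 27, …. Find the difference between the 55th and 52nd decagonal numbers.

1275

55·(4·55 − 3) = 11935 and 52·(4·52 − 3) = 10660.
Difference: 11935 − 10660 = 1275.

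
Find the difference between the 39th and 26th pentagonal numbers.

1261

39·(3·39 − 1)/2 = 2262 and 26·(3·26 − 1)/2 = 1001.
Difference: 2262 − 1001 = 1261.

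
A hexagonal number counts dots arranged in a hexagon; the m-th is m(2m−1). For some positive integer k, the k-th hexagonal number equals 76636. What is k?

Set n(2n−1) = 76636, giving 2n² − n − 76636 = 0.
The discriminant is 1 + 8·76636 = 613089, and √613089 = 783.
So n = (1 + 783) / 4 = 784/4 = 196.

196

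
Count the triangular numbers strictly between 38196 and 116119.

206

The n-th triangular number is n(n+1)/2.
Smallest index with value > 38196: n = 276 (giving 38226).
Largest index with value < 116119: n = 481 (giving 115921).
Indices 276 through 481: 206 terms.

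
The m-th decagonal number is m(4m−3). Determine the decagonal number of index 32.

32·(4·32 − 3) = 32·125 = 4000.

4000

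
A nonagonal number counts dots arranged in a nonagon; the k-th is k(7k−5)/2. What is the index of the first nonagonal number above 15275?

Solve n(7n−5)/2 > 15275 for integer n.
The largest n with value ≤ 15275 is 66 (since 15081 ≤ 15275 < 15544), so the first above is n = 67, value 15544.

67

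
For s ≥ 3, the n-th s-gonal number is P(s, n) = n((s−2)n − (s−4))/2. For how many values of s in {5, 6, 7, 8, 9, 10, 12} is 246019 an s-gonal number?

s = 5: P(5, 405) = 245835 and P(5, 406) = 247051; 246019 is not s-gonal.
s = 6: P(6, 350) = 244650 and P(6, 351) = 246051; 246019 is not s-gonal.
s = 7: P(7, 314) = 246019. ✓
s = 8: P(8, 286) = 244816 and P(8, 287) = 246533; 246019 is not s-gonal.
s = 9: P(9, 265) = 245125 and P(9, 266) = 246981; 246019 is not s-gonal.
s = 10: P(10, 248) = 245272 and P(10, 249) = 247257; 246019 is not s-gonal.
s = 12: P(12, 222) = 245532 and P(12, 223) = 247753; 246019 is not s-gonal.
Hits: s ∈ {7} → 1.

1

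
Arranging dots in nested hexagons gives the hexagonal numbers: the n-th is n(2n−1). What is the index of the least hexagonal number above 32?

Solve n(2n−1) > 32 for integer n.
The largest n with value ≤ 32 is 4 (since 28 ≤ 32 < 45), so the first above is n = 5, value 45.

5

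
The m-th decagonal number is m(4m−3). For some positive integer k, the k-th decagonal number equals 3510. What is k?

30

Set n(4n−3) = 3510, giving 4n² − 3n − 3510 = 0.
So n = (3 + 237) / 8 = 240/8 = 30.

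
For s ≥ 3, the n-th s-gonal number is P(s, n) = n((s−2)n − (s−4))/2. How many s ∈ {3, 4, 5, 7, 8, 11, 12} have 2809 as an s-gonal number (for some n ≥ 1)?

1

s = 3: P(3, 74) = 2775 and P(3, 75) = 2850; 2809 is not s-gonal.
s = 4: P(4, 53) = 2809. ✓
s = 5: P(5, 43) = 2752 and P(5, 44) = 2882; 2809 is not s-gonal.
s = 7: P(7, 33) = 2673 and P(7, 34) = 2839; 2809 is not s-gonal.
s = 8: P(8, 30) = 2640 and P(8, 31) = 2821; 2809 is not s-gonal.
s = 11: P(11, 25) = 2725 and P(11, 26) = 2951; 2809 is not s-gonal.
s = 12: P(12, 24) = 2784 and P(12, 25) = 3025; 2809 is not s-gonal.
Hits: s ∈ {4} → 1.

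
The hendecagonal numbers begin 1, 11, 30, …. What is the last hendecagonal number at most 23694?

23076

Solve n(9n−7)/2 ≤ 23694 for integer n.
n = 72 gives 23076 ≤ 23694, while n = 73 gives 23725 > 23694; so the answer is 23076.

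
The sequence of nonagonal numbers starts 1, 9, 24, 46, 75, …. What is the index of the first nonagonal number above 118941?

Solve n(7n−5)/2 > 118941 for integer n.
The largest n with value ≤ 118941 is 184 (since 118036 ≤ 118941 < 119325), so the first above is n = 185, value 119325.

185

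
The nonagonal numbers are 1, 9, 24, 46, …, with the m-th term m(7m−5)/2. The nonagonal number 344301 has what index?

Set n(7n−5)/2 = 344301, giving 7n² − 5n − 688602 = 0.
The discriminant is 25 + 56·344301 = 19280881, and √19280881 = 4391.
So n = (5 + 4391) / 14 = 4396/14 = 314.
Check: 314·(7·314 − 5)/2 = 344301. ✓

314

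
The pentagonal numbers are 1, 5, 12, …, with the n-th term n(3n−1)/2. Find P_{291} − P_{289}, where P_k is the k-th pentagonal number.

291·(3·291 − 1)/2 = 126876 and 289·(3·289 − 1)/2 = 125137.
Difference: 126876 − 125137 = 1739.

1739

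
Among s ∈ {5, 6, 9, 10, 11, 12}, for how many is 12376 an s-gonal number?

s = 5: P(5, 91) = 12376. ✓
s = 6: P(6, 78) = 12090 and P(6, 79) = 12403; 12376 is not s-gonal.
s = 9: P(9, 59) = 12036 and P(9, 60) = 12450; 12376 is not s-gonal.
s = 10: P(10, 56) = 12376. ✓
s = 11: P(11, 52) = 11986 and P(11, 53) = 12455; 12376 is not s-gonal.
s = 12: P(12, 50) = 12300 and P(12, 51) = 12801; 12376 is not s-gonal.
Hits: s ∈ {5, 10} → 2.

2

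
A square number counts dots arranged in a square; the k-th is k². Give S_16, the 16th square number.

16² = 256.

256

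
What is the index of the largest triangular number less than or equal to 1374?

51

Solve n(n+1)/2 ≤ 1374 for integer n.
n = 51 gives 1326 ≤ 1374, while n = 52 gives 1378 > 1374; so the answer is index 51.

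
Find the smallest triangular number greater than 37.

45

Solve n(n+1)/2 > 37 for integer n.
The largest n with value ≤ 37 is 8 (since 36 ≤ 37 < 45), so the first above is n = 9, value 45.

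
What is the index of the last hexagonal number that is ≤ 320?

12

Solve n(2n−1) ≤ 320 for integer n.
n = 12 gives 276 ≤ 320, while n = 13 gives 325 > 320; so the answer is index 12.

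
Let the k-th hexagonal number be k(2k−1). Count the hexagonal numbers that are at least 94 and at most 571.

10

The n-th hexagonal number is n(2n−1).
Smallest index with value ≥ 94: n = 8 (giving 120).
Largest index with value ≤ 571: n = 17 (giving 561).
Indices 8 through 17: 10 terms.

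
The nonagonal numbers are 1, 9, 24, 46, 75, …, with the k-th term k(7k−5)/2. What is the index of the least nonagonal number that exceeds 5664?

41

Solve n(7n−5)/2 > 5664 for integer n.
The largest n with value ≤ 5664 is 40 (since 5500 ≤ 5664 < 5781), so the first above is n = 41, value 5781.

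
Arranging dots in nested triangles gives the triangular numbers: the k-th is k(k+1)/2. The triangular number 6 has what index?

Set n(n+1)/2 = 6, giving n² + n − 12 = 0.
So n = (-1 + 7) / 2 = 6/2 = 3.
Check: 3·4/2 = 6. ✓

3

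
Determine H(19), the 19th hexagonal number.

The 19th hexagonal number is n(2n−1) with n = 19.
19·(2·19 − 1) = 19·37 = 703.

703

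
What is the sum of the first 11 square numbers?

Σ_{i=1}^{11} i² = 11·12·23/6 = 506.

506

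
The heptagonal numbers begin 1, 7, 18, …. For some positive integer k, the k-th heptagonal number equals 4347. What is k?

42

Set n(5n−3)/2 = 4347, giving 5n² − 3n − 8694 = 0.
The discriminant is 9 + 40·4347 = 173889, and √173889 = 417.
So n = (3 + 417) / 10 = 420/10 = 42.
Check: 42·(5·42 − 3)/2 = 4347. ✓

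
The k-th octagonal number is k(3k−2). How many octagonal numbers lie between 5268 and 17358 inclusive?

34

The n-th octagonal number is n(3n−2).
Smallest index with value ≥ 5268: n = 43 (giving 5461).
Largest index with value ≤ 17358: n = 76 (giving 17176).
Indices 43 through 76: 34 terms.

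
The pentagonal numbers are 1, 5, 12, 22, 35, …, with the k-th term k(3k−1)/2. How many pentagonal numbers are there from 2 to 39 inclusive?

The n-th pentagonal number is n(3n−1)/2.
Smallest index with value ≥ 2: n = 2 (giving 5).
Largest index with value ≤ 39: n = 5 (giving 35).
Indices 2 through 5: 4 terms.

4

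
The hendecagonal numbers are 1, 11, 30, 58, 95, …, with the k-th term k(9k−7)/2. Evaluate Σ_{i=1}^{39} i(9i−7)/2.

Σ i(9i−7)/2 = (9Σi² − 7Σi) / 2 over i = 1..39.
Σi = 780 and Σi² = 20540.
(9·20540 − 7·780) / 2 = 179400/2 = 89700.

89700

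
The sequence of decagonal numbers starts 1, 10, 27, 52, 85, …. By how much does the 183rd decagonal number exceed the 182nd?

1457

Consecutive decagonal numbers differ by 8n − 7: here 8·183 − 7 = 1457.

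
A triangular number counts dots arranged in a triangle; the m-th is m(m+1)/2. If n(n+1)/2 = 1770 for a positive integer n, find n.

Set n(n+1)/2 = 1770, giving n² + n − 3540 = 0.
The discriminant is 1 + 8·1770 = 14161, and √14161 = 119.
So n = (-1 + 119) / 2 = 118/2 = 59.
Check: 59·60/2 = 1770. ✓

59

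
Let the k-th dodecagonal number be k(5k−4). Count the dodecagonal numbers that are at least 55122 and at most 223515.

106

The n-th dodecagonal number is n(5n−4).
Smallest index with value ≥ 55122: n = 106 (giving 55756).
Largest index with value ≤ 223515: n = 211 (giving 221761).
Indices 106 through 211: 106 terms.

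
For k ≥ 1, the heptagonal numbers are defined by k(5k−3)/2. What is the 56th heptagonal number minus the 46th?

56·(5·56 − 3)/2 = 7756 and 46·(5·46 − 3)/2 = 5221.
Difference: 7756 − 5221 = 2535.

2535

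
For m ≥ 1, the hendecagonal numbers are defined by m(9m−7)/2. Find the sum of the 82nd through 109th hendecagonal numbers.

Σ i(9i−7)/2 = (9Σi² − 7Σi) / 2 over i = 82..109.
Σi = 5995 − 3321 = 2674 and Σi² = 437635 − 180441 = 257194.
(9·257194 − 7·2674) / 2 = 2296028/2 = 1148014.

1148014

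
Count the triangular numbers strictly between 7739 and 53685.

The n-th triangular number is n(n+1)/2.
Smallest index with value > 7739: n = 124 (giving 7750).
Largest index with value < 53685: n = 327 (giving 53628).
Indices 124 through 327: 204 terms.

204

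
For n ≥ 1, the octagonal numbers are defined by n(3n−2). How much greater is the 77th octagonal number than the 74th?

77·(3·77 − 2) = 17633 and 74·(3·74 − 2) = 16280.
Difference: 17633 − 16280 = 1353.

1353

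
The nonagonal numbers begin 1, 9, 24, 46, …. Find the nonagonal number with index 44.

The 44th nonagonal number is n(7n−5)/2 with n = 44.
44·(7·44 − 5)/2 = 44·303/2 = 6666.

6666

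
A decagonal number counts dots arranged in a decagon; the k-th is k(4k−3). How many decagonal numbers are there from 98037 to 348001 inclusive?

139

The n-th decagonal number is n(4n−3).
Smallest index with value ≥ 98037: n = 157 (giving 98125).
Largest index with value ≤ 348001: n = 295 (giving 347215).
Indices 157 through 295: 139 terms.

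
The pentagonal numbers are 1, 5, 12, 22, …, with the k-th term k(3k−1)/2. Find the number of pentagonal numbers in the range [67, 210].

6

The n-th pentagonal number is n(3n−1)/2.
Smallest index with value ≥ 67: n = 7 (giving 70).
Largest index with value ≤ 210: n = 12 (giving 210).
Indices 7 through 12: 6 terms.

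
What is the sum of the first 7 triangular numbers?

84

Σ i(i+1)/2 = (Σi² + Σi) / 2 over i = 1..7.
Σi = 28 and Σi² = 140.
(1·140 + 1·28) / 2 = 168/2 = 84.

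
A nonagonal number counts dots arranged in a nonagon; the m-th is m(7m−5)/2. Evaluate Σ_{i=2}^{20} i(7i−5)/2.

Σ i(7i−5)/2 = (7Σi² − 5Σi) / 2 over i = 2..20.
Σi = 210 − 1 = 209 and Σi² = 2870 − 1 = 2869.
(7·2869 − 5·209) / 2 = 19038/2 = 9519.

9519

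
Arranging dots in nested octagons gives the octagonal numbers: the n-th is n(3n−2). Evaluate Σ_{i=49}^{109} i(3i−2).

Σ i(3i−2) = 3Σi² − 2Σi over i = 49..109.
Σi = 5995 − 1176 = 4819 and Σi² = 437635 − 38024 = 399611.
3·399611 − 2·4819 = 1189195.

1189195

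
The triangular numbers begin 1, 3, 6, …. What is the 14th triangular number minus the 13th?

Consecutive triangular numbers differ by n: T_{14} − T_{13} = 14.

14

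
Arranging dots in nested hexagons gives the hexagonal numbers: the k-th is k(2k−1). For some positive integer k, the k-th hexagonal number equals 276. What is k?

12

Set n(2n−1) = 276, giving 2n² − n − 276 = 0.
So n = (1 + 47) / 4 = 48/4 = 12.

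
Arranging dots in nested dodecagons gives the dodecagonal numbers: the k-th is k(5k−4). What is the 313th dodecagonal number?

313·(5·313 − 4) = 313·1561 = 488593.

488593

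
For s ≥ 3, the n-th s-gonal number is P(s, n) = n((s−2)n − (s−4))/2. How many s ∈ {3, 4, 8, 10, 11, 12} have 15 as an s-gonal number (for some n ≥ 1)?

1

s = 3: P(3, 5) = 15. ✓
s = 4: P(4, 3) = 9 and P(4, 4) = 16; 15 is not s-gonal.
s = 8: P(8, 2) = 8 and P(8, 3) = 21; 15 is not s-gonal.
s = 10: P(10, 2) = 10 and P(10, 3) = 27; 15 is not s-gonal.
s = 11: P(11, 2) = 11 and P(11, 3) = 30; 15 is not s-gonal.
s = 12: P(12, 2) = 12 and P(12, 3) = 33; 15 is not s-gonal.
Hits: s ∈ {3} → 1.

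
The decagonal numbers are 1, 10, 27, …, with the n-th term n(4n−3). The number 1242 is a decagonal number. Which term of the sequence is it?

18

Set n(4n−3) = 1242, giving 4n² − 3n − 1242 = 0.
So n = (3 + 141) / 8 = 144/8 = 18.
Check: 18·(4·18 − 3) = 1242. ✓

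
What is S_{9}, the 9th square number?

81

The 9th square number is n² with n = 9.
9² = 81.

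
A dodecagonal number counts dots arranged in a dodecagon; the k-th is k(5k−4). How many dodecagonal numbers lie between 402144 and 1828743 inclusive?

The n-th dodecagonal number is n(5n−4).
Smallest index with value ≥ 402144: n = 284 (giving 402144).
Largest index with value ≤ 1828743: n = 605 (giving 1827705).
Indices 284 through 605: 322 terms.

322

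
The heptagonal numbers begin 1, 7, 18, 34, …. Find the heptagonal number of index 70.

12145

70·(5·70 − 3)/2 = 70·347/2 = 12145.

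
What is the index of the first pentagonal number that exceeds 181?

Solve n(3n−1)/2 > 181 for integer n.
The largest n with value ≤ 181 is 11 (since 176 ≤ 181 < 210), so the first above is n = 12, value 210.

12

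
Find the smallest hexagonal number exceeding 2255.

2278

Solve n(2n−1) > 2255 for integer n.
The largest n with value ≤ 2255 is 33 (since 2145 ≤ 2255 < 2278), so the first above is n = 34, value 2278.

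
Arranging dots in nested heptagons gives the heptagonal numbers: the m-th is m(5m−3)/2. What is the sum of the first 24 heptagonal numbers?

Σ i(5i−3)/2 = (5Σi² − 3Σi) / 2 over i = 1..24.
Σi = 300 and Σi² = 4900.
(5·4900 − 3·300) / 2 = 23600/2 = 11800.

11800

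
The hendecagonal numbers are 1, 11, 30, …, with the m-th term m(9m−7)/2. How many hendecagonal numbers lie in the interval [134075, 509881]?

165

The n-th hendecagonal number is n(9n−7)/2.
Smallest index with value ≥ 134075: n = 173 (giving 134075).
Largest index with value ≤ 509881: n = 337 (giving 509881).
Indices 173 through 337: 165 terms.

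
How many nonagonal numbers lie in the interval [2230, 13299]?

37

The n-th nonagonal number is n(7n−5)/2.
Smallest index with value ≥ 2230: n = 26 (giving 2301).
Largest index with value ≤ 13299: n = 62 (giving 13299).
Indices 26 through 62: 37 terms.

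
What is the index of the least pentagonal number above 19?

Solve n(3n−1)/2 > 19 for integer n.
The largest n with value ≤ 19 is 3 (since 12 ≤ 19 < 22), so the first above is n = 4, value 22.

4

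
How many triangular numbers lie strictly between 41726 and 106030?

171

The n-th triangular number is n(n+1)/2.
Smallest index with value > 41726: n = 289 (giving 41905).
Largest index with value < 106030: n = 459 (giving 105570).
Indices 289 through 459: 171 terms.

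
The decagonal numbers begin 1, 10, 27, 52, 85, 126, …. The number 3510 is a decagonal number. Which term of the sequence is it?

Set n(4n−3) = 3510, giving 4n² − 3n − 3510 = 0.
The discriminant is 9 + 16·3510 = 56169, and √56169 = 237.
So n = (3 + 237) / 8 = 240/8 = 30.

30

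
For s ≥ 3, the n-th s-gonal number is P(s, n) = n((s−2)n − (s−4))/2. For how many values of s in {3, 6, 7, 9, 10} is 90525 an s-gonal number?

s = 3: P(3, 425) = 90525. ✓
s = 6: P(6, 213) = 90525. ✓
s = 7: P(7, 190) = 89965 and P(7, 191) = 90916; 90525 is not s-gonal.
s = 9: P(9, 161) = 90321 and P(9, 162) = 91449; 90525 is not s-gonal.
s = 10: P(10, 150) = 89550 and P(10, 151) = 90751; 90525 is not s-gonal.
Hits: s ∈ {3, 6} → 2.

2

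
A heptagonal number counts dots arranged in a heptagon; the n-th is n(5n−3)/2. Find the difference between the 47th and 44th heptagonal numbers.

678

47·(5·47 − 3)/2 = 5452 and 44·(5·44 − 3)/2 = 4774.
Difference: 5452 − 4774 = 678.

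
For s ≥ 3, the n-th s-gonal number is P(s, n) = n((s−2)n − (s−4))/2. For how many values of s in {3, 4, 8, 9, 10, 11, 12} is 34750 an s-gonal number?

1

s = 3: P(3, 263) = 34716 and P(3, 264) = 34980; 34750 is not s-gonal.
s = 4: P(4, 186) = 34596 and P(4, 187) = 34969; 34750 is not s-gonal.
s = 8: P(8, 107) = 34133 and P(8, 108) = 34776; 34750 is not s-gonal.
s = 9: P(9, 100) = 34750. ✓
s = 10: P(10, 93) = 34317 and P(10, 94) = 35062; 34750 is not s-gonal.
s = 11: P(11, 88) = 34540 and P(11, 89) = 35333; 34750 is not s-gonal.
s = 12: P(12, 83) = 34113 and P(12, 84) = 34944; 34750 is not s-gonal.
Hits: s ∈ {9} → 1.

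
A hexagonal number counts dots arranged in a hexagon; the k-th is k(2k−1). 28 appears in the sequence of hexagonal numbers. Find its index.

4

Set n(2n−1) = 28, giving 2n² − n − 28 = 0.
The discriminant is 1 + 8·28 = 225, and √225 = 15.
So n = (1 + 15) / 4 = 16/4 = 4.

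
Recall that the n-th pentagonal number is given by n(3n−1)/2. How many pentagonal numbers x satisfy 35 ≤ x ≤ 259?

The n-th pentagonal number is n(3n−1)/2.
Smallest index with value ≥ 35: n = 5 (giving 35).
Largest index with value ≤ 259: n = 13 (giving 247).
Indices 5 through 13: 9 terms.

9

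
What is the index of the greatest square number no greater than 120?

Solve n² ≤ 120 for integer n.
n = 10 gives 100 ≤ 120, while n = 11 gives 121 > 120; so the answer is index 10.

10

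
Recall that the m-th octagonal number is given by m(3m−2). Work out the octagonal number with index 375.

421125

The 375th octagonal number is n(3n−2) with n = 375.
375·(3·375 − 2) = 375·1123 = 421125.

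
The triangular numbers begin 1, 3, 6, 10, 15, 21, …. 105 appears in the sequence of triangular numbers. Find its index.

14

Set n(n+1)/2 = 105, giving n² + n − 210 = 0.
The discriminant is 1 + 8·105 = 841, and √841 = 29.
So n = (-1 + 29) / 2 = 28/2 = 14.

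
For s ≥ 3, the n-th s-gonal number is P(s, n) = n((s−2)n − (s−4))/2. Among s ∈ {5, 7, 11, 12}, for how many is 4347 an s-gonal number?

2

s = 5: P(5, 54) = 4347. ✓
s = 7: P(7, 42) = 4347. ✓
s = 11: P(11, 31) = 4216 and P(11, 32) = 4496; 4347 is not s-gonal.
s = 12: P(12, 29) = 4089 and P(12, 30) = 4380; 4347 is not s-gonal.
Hits: s ∈ {5, 7} → 2.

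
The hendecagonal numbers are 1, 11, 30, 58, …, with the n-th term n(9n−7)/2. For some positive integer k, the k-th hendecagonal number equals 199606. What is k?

211

Set n(9n−7)/2 = 199606, giving 9n² − 7n − 399212 = 0.
The discriminant is 49 + 72·199606 = 14371681, and √14371681 = 3791.
So n = (7 + 3791) / 18 = 3798/18 = 211.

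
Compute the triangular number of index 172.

The 172nd triangular number is n(n+1)/2 with n = 172.
172·173/2 = 29756/2 = 14878.

14878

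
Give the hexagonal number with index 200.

The 200th hexagonal number is n(2n−1) with n = 200.
200·(2·200 − 1) = 200·399 = 79800.

79800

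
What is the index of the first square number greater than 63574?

Solve n² > 63574 for integer n.
The largest n with value ≤ 63574 is 252 (since 63504 ≤ 63574 < 64009), so the first above is n = 253, value 64009.

253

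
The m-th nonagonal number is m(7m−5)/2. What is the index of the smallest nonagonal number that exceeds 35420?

Solve n(7n−5)/2 > 35420 for integer n.
The largest n with value ≤ 35420 is 100 (since 34750 ≤ 35420 < 35451), so the first above is n = 101, value 35451.

101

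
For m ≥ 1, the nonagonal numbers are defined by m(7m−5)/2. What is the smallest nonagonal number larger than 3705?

Solve n(7n−5)/2 > 3705 for integer n.
The largest n with value ≤ 3705 is 32 (since 3504 ≤ 3705 < 3729), so the first above is n = 33, value 3729.

3729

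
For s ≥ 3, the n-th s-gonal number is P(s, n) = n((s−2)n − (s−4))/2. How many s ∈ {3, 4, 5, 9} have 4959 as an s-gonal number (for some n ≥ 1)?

1

s = 3: P(3, 99) = 4950 and P(3, 100) = 5050; 4959 is not s-gonal.
s = 4: P(4, 70) = 4900 and P(4, 71) = 5041; 4959 is not s-gonal.
s = 5: P(5, 57) = 4845 and P(5, 58) = 5017; 4959 is not s-gonal.
s = 9: P(9, 38) = 4959. ✓
Hits: s ∈ {9} → 1.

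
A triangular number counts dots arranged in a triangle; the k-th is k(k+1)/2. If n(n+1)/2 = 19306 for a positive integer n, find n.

Set n(n+1)/2 = 19306, giving n² + n − 38612 = 0.
The discriminant is 1 + 8·19306 = 154449, and √154449 = 393.
So n = (-1 + 393) / 2 = 392/2 = 196.

196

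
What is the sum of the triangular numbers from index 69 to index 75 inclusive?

18410

Σ i(i+1)/2 = (Σi² + Σi) / 2 over i = 69..75.
Σi = 2850 − 2346 = 504 and Σi² = 143450 − 107134 = 36316.
(1·36316 + 1·504) / 2 = 36820/2 = 18410.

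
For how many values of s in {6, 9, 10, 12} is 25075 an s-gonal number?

1

s = 6: P(6, 112) = 24976 and P(6, 113) = 25425; 25075 is not s-gonal.
s = 9: P(9, 85) = 25075. ✓
s = 10: P(10, 79) = 24727 and P(10, 80) = 25360; 25075 is not s-gonal.
s = 12: P(12, 71) = 24921 and P(12, 72) = 25632; 25075 is not s-gonal.
Hits: s ∈ {9} → 1.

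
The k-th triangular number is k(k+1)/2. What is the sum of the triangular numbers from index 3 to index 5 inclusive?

31

Σ i(i+1)/2 = (Σi² + Σi) / 2 over i = 3..5.
Σi = 15 − 3 = 12 and Σi² = 55 − 5 = 50.
(1·50 + 1·12) / 2 = 62/2 = 31.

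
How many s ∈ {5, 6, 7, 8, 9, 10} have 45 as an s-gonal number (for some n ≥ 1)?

1

s = 5: P(5, 5) = 35 and P(5, 6) = 51; 45 is not s-gonal.
s = 6: P(6, 5) = 45. ✓
s = 7: P(7, 4) = 34 and P(7, 5) = 55; 45 is not s-gonal.
s = 8: P(8, 4) = 40 and P(8, 5) = 65; 45 is not s-gonal.
s = 9: P(9, 3) = 24 and P(9, 4) = 46; 45 is not s-gonal.
s = 10: P(10, 3) = 27 and P(10, 4) = 52; 45 is not s-gonal.
Hits: s ∈ {6} → 1.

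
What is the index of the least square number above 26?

Solve n² > 26 for integer n.
The largest n with value ≤ 26 is 5 (since 25 ≤ 26 < 36), so the first above is n = 6, value 36.

6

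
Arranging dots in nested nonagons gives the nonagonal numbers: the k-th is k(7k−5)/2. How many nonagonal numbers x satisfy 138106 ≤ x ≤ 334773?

111

The n-th nonagonal number is n(7n−5)/2.
Smallest index with value ≥ 138106: n = 199 (giving 138106).
Largest index with value ≤ 334773: n = 309 (giving 333411).
Indices 199 through 309: 111 terms.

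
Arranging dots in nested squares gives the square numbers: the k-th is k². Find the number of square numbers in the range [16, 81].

6

The n-th square number is n².
Smallest index with value ≥ 16: n = 4 (giving 16).
Largest index with value ≤ 81: n = 9 (giving 81).
Indices 4 through 9: 6 terms.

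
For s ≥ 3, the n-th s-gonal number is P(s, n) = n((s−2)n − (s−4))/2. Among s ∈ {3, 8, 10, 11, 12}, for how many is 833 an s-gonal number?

s = 3: P(3, 40) = 820 and P(3, 41) = 861; 833 is not s-gonal.
s = 8: P(8, 17) = 833. ✓
s = 10: P(10, 14) = 742 and P(10, 15) = 855; 833 is not s-gonal.
s = 11: P(11, 14) = 833. ✓
s = 12: P(12, 13) = 793 and P(12, 14) = 924; 833 is not s-gonal.
Hits: s ∈ {8, 11} → 2.

2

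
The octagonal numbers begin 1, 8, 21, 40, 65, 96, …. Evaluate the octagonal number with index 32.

The 32nd octagonal number is n(3n−2) with n = 32.
32·(3·32 − 2) = 32·94 = 3008.

3008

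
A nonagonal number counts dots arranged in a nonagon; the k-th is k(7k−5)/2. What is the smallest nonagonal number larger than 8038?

Solve n(7n−5)/2 > 8038 for integer n.
The largest n with value ≤ 8038 is 48 (since 7944 ≤ 8038 < 8281), so the first above is n = 49, value 8281.

8281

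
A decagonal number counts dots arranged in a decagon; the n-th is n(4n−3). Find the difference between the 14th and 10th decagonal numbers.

14·(4·14 − 3) = 742 and 10·(4·10 − 3) = 370.
Difference: 742 − 370 = 372.

372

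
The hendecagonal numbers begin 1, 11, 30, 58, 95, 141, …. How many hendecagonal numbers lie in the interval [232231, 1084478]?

The n-th hendecagonal number is n(9n−7)/2.
Smallest index with value ≥ 232231: n = 228 (giving 233130).
Largest index with value ≤ 1084478: n = 491 (giving 1083146).
Indices 228 through 491: 264 terms.

264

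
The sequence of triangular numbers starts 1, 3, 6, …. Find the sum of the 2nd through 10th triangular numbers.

219

Σ i(i+1)/2 = (Σi² + Σi) / 2 over i = 2..10.
Σi = 55 − 1 = 54 and Σi² = 385 − 1 = 384.
(1·384 + 1·54) / 2 = 438/2 = 219.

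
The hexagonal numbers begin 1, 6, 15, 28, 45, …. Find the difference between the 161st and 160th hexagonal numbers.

Consecutive hexagonal numbers differ by 4n − 3: here 4·161 − 3 = 641.

641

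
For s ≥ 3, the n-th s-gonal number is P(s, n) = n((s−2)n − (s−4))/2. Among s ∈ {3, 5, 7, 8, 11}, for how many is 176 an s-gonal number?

2

s = 3: P(3, 18) = 171 and P(3, 19) = 190; 176 is not s-gonal.
s = 5: P(5, 11) = 176. ✓
s = 7: P(7, 8) = 148 and P(7, 9) = 189; 176 is not s-gonal.
s = 8: P(8, 8) = 176. ✓
s = 11: P(11, 6) = 141 and P(11, 7) = 196; 176 is not s-gonal.
Hits: s ∈ {5, 8} → 2.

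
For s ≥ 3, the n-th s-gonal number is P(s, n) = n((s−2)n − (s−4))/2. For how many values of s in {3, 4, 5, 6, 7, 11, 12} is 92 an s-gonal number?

s = 3: P(3, 13) = 91 and P(3, 14) = 105; 92 is not s-gonal.
s = 4: P(4, 9) = 81 and P(4, 10) = 100; 92 is not s-gonal.
s = 5: P(5, 8) = 92. ✓
s = 6: P(6, 7) = 91 and P(6, 8) = 120; 92 is not s-gonal.
s = 7: P(7, 6) = 81 and P(7, 7) = 112; 92 is not s-gonal.
s = 11: P(11, 4) = 58 and P(11, 5) = 95; 92 is not s-gonal.
s = 12: P(12, 4) = 64 and P(12, 5) = 105; 92 is not s-gonal.
Hits: s ∈ {5} → 1.

1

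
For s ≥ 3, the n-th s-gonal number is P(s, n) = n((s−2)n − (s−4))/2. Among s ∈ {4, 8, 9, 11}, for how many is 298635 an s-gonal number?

1

s = 4: P(4, 546) = 298116 and P(4, 547) = 299209; 298635 is not s-gonal.
s = 8: P(8, 315) = 297045 and P(8, 316) = 298936; 298635 is not s-gonal.
s = 9: P(9, 292) = 297694 and P(9, 293) = 299739; 298635 is not s-gonal.
s = 11: P(11, 258) = 298635. ✓
Hits: s ∈ {11} → 1.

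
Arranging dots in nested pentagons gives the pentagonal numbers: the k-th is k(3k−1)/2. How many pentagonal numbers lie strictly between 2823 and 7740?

The n-th pentagonal number is n(3n−1)/2.
Smallest index with value > 2823: n = 44 (giving 2882).
Largest index with value < 7740: n = 71 (giving 7526).
Indices 44 through 71: 28 terms.

28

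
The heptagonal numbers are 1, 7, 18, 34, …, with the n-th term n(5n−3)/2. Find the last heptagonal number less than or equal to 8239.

8037

Solve n(5n−3)/2 ≤ 8239 for integer n.
n = 57 gives 8037 ≤ 8239, while n = 58 gives 8323 > 8239; so the answer is 8037.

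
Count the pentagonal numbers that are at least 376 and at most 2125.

The n-th pentagonal number is n(3n−1)/2.
Smallest index with value ≥ 376: n = 16 (giving 376).
Largest index with value ≤ 2125: n = 37 (giving 2035).
Indices 16 through 37: 22 terms.

22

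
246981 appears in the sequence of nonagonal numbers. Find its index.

266

Set n(7n−5)/2 = 246981, giving 7n² − 5n − 493962 = 0.
The discriminant is 25 + 56·246981 = 13830961, and √13830961 = 3719.
So n = (5 + 3719) / 14 = 3724/14 = 266.
Check: 266·(7·266 − 5)/2 = 246981. ✓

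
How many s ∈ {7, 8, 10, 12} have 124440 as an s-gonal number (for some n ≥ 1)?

s = 7: P(7, 223) = 123988 and P(7, 224) = 125104; 124440 is not s-gonal.
s = 8: P(8, 204) = 124440. ✓
s = 10: P(10, 176) = 123376 and P(10, 177) = 124785; 124440 is not s-gonal.
s = 12: P(12, 158) = 124188 and P(12, 159) = 125769; 124440 is not s-gonal.
Hits: s ∈ {8} → 1.

1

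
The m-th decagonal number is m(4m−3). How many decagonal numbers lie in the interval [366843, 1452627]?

300

The n-th decagonal number is n(4n−3).
Smallest index with value ≥ 366843: n = 304 (giving 368752).
Largest index with value ≤ 1452627: n = 603 (giving 1452627).
Indices 304 through 603: 300 terms.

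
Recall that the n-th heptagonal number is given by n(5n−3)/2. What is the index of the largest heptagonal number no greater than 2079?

Solve n(5n−3)/2 ≤ 2079 for integer n.
n = 29 gives 2059 ≤ 2079, while n = 30 gives 2205 > 2079; so the answer is index 29.

29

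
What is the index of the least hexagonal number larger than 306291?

392

Solve n(2n−1) > 306291 for integer n.
The largest n with value ≤ 306291 is 391 (since 305371 ≤ 306291 < 306936), so the first above is n = 392, value 306936.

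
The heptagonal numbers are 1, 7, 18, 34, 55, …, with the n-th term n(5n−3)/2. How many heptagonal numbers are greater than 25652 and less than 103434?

102

The n-th heptagonal number is n(5n−3)/2.
Smallest index with value > 25652: n = 102 (giving 25857).
Largest index with value < 103434: n = 203 (giving 102718).
Indices 102 through 203: 102 terms.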